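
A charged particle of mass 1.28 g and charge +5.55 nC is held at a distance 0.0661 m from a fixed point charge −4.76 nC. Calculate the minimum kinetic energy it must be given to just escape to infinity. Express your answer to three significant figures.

3.59×10⁻⁶ J

To just escape, total mechanical energy must reach zero at infinity: ½mv²_min + U = 0, so ½mv²_min = −U = |kQq|/r.
|U| = |kQq|/r = (8.99×10⁹ N·m²/C²)(4.76×10⁻⁹)(5.55×10⁻⁹)/(0.0661) = 3.59×10⁻⁶ J.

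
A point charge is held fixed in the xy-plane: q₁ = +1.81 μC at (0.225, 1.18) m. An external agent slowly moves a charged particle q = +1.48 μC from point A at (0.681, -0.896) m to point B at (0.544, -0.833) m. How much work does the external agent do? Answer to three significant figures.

4.86×10⁻⁴ J

For quasistatic motion the external work equals the change in potential energy: W_ext = qΔV = q(V_B − V_A).
At A: distance to the source charge is 2.13 m; V_A = kq₁/r = 7660 V.
At B: distance to the source charge is 2.04 m; V_B = kq₁/r = 7980 V.
ΔV = V_B − V_A = 328 V.
W_ext = qΔV = (1.48×10⁻⁶ C)(328 V) = 4.86×10⁻⁴ J.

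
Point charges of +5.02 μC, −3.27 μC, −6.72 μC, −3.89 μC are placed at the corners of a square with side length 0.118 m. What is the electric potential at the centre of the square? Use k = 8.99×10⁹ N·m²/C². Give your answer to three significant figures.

-9.55×10⁵ V

Electric potential is a scalar, so the contributions from each charge add algebraically: V = Σ kqᵢ/rᵢ.
The distance from each corner to the centre is a√2/2 = 0.0834 m.
V = k[(5.02×10⁻⁶)/(0.0834) + (-3.27×10⁻⁶)/(0.0834) + (-6.72×10⁻⁶)/(0.0834) + (-3.89×10⁻⁶)/(0.0834)] = -9.55×10⁵ V.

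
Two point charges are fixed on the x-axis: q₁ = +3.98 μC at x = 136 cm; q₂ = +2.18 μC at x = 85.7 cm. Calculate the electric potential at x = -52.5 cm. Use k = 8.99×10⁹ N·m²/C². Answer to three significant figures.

The total potential is the scalar sum of each charge's contribution, V = Σ kqᵢ/rᵢ.
Distances from the field point to each charge: r₁ = 1.89 m, r₂ = 1.38 m.
V = k[(3.98×10⁻⁶)/(1.89) + (2.18×10⁻⁶)/(1.38)] = 3.32×10⁴ V.

3.32×10⁴ V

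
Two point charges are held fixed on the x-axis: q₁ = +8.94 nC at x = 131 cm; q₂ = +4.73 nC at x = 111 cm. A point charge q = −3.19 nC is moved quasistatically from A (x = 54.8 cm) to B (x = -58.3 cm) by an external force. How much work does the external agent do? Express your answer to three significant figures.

3.62×10⁻⁷ J

For quasistatic motion the external work equals the change in potential energy: W_ext = qΔV = q(V_B − V_A).
At A: distances to the source charges are 0.762 m, 0.562 m; V_A = Σ kqᵢ/rᵢ = 181 V.
At B: distances to the source charges are 1.89 m, 1.69 m; V_B = Σ kqᵢ/rᵢ = 67.6 V.
ΔV = V_B − V_A = -114 V.
W_ext = qΔV = (-3.19×10⁻⁹ C)(-114 V) = 3.62×10⁻⁷ J.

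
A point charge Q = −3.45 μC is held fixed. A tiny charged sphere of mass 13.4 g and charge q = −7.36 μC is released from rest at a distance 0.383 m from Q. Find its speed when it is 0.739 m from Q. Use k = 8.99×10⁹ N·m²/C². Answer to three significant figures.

6.55 m/s

Only the electrostatic force acts, so mechanical energy is conserved: ½mv² = U₁ − U₂ = kQq(1/r₁ − 1/r₂).
U₁ − U₂ = (8.99×10⁹ N·m²/C²)(-3.45×10⁻⁶ C)(-7.36×10⁻⁶ C)(1/0.383 − 1/0.739) = 0.287 J.
v = √(2·0.287/0.0134) = 6.55 m/s.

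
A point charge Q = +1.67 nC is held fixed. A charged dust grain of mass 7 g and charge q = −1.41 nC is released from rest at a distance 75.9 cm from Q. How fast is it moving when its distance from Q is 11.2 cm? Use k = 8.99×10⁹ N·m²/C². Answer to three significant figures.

6.78×10⁻³ m/s

Only the electrostatic force acts, so mechanical energy is conserved: ½mv² = U₁ − U₂ = kQq(1/r₁ − 1/r₂).
U₁ − U₂ = (8.99×10⁹ N·m²/C²)(1.67×10⁻⁹ C)(-1.41×10⁻⁹ C)(1/0.759 − 1/0.112) = 1.61×10⁻⁷ J.
v = √(2·1.61×10⁻⁷/7.00×10⁻³) = 6.78×10⁻³ m/s.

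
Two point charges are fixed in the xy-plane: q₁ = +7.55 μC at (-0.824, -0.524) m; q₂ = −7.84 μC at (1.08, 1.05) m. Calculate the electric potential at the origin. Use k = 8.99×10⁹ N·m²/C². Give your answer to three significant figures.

The total potential is the scalar sum of each charge's contribution, V = Σ kqᵢ/rᵢ.
Distances from the field point to each charge: r₁ = 0.976 m, r₂ = 1.51 m.
V = k[(7.55×10⁻⁶)/(0.976) + (-7.84×10⁻⁶)/(1.51)] = 2.27×10⁴ V.

2.27×10⁴ V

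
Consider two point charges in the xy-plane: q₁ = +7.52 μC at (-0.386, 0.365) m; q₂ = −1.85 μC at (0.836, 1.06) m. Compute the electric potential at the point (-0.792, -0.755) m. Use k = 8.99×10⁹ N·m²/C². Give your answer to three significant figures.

The total potential is the scalar sum of each charge's contribution, V = Σ kqᵢ/rᵢ.
Distances from the field point to each charge: r₁ = 1.19 m, r₂ = 2.44 m.
V = k[(7.52×10⁻⁶)/(1.19) + (-1.85×10⁻⁶)/(2.44)] = 4.99×10⁴ V.

4.99×10⁴ V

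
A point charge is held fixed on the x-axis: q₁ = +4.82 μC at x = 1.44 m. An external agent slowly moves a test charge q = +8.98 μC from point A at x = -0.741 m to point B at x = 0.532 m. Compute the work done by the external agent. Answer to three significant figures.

For quasistatic motion the external work equals the change in potential energy: W_ext = qΔV = q(V_B − V_A).
At A: distance to the source charge is 2.18 m; V_A = kq₁/r = 1.99×10⁴ V.
At B: distance to the source charge is 0.908 m; V_B = kq₁/r = 4.77×10⁴ V.
ΔV = V_B − V_A = 2.79×10⁴ V.
W_ext = qΔV = (8.98×10⁻⁶ C)(2.79×10⁴ V) = 0.250 J.

0.250 J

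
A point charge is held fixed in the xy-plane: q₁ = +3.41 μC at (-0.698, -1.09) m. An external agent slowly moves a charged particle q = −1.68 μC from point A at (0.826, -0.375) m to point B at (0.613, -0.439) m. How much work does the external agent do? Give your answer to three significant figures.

For quasistatic motion the external work equals the change in potential energy: W_ext = qΔV = q(V_B − V_A).
At A: distance to the source charge is 1.68 m; V_A = kq₁/r = 1.82×10⁴ V.
At B: distance to the source charge is 1.46 m; V_B = kq₁/r = 2.09×10⁴ V.
ΔV = V_B − V_A = 2730 V.
W_ext = qΔV = (-1.68×10⁻⁶ C)(2730 V) = -4.59×10⁻³ J.

-4.59×10⁻³ J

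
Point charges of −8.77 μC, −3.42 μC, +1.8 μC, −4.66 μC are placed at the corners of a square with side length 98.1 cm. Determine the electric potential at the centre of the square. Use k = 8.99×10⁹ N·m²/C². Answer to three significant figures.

Electric potential is a scalar, so the contributions from each charge add algebraically: V = Σ kqᵢ/rᵢ.
The distance from each corner to the centre is a√2/2 = 0.694 m.
V = k[(-8.77×10⁻⁶)/(0.694) + (-3.42×10⁻⁶)/(0.694) + (1.80×10⁻⁶)/(0.694) + (-4.66×10⁻⁶)/(0.694)] = -1.95×10⁵ V.

-1.95×10⁵ V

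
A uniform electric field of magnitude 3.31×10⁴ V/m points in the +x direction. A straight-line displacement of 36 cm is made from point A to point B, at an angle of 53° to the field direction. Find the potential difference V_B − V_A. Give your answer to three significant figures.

-7170 V

Only the component of displacement along E changes the potential: ΔV = −E·d·cosθ.
ΔV = −(3.31×10⁴ V/m)(0.360 m)cos53° = -7170 V.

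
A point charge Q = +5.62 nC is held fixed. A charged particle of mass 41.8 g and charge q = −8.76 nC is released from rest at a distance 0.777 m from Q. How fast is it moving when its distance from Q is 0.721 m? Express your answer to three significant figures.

1.45×10⁻³ m/s

Only the electrostatic force acts, so mechanical energy is conserved: ½mv² = U₁ − U₂ = kQq(1/r₁ − 1/r₂).
U₁ − U₂ = (8.99×10⁹ N·m²/C²)(5.62×10⁻⁹ C)(-8.76×10⁻⁹ C)(1/0.777 − 1/0.721) = 4.42×10⁻⁸ J.
v = √(2·4.42×10⁻⁸/0.0418) = 1.45×10⁻³ m/s.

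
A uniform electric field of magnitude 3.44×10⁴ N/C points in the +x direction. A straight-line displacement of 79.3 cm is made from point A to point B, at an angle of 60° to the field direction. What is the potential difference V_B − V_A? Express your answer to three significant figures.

Only the component of displacement along E changes the potential: ΔV = −E·d·cosθ.
ΔV = −(3.44×10⁴ V/m)(0.793 m)cos60° = -1.36×10⁴ V.

-1.36×10⁴ V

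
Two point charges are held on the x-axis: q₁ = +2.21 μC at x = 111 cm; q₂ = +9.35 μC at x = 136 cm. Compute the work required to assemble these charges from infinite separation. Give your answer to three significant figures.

The assembly work is the sum of pairwise potential energies, U = Σ_{i<j} kqᵢqⱼ/rᵢⱼ.
Pair separations: r₁₂ = 0.250 m.
U = (0.743) = 0.743 J.

0.743 J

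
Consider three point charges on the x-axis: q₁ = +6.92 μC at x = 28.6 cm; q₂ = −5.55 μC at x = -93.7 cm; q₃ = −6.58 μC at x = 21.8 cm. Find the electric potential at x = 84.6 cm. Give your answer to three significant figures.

Electric potential is a scalar, so the contributions from each charge add algebraically: V = Σ kqᵢ/rᵢ.
Distances from the field point to each charge: r₁ = 0.560 m, r₂ = 1.78 m, r₃ = 0.628 m.
V = k[(6.92×10⁻⁶)/(0.560) + (-5.55×10⁻⁶)/(1.78) + (-6.58×10⁻⁶)/(0.628)] = -1.11×10⁴ V.

-1.11×10⁴ V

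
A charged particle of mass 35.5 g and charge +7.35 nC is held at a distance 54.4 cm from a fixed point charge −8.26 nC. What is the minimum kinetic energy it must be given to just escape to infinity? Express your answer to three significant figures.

To just escape, total mechanical energy must reach zero at infinity: ½mv²_min + U = 0, so ½mv²_min = −U = |kQq|/r.
|U| = |kQq|/r = (8.99×10⁹ N·m²/C²)(8.26×10⁻⁹)(7.35×10⁻⁹)/(0.544) = 1.00×10⁻⁶ J.

1.00×10⁻⁶ J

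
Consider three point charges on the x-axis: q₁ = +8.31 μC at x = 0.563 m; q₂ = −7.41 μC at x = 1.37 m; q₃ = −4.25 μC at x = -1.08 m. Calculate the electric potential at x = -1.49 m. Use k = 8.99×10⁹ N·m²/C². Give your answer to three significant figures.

Electric potential is a scalar, so the contributions from each charge add algebraically: V = Σ kqᵢ/rᵢ.
Distances from the field point to each charge: r₁ = 2.05 m, r₂ = 2.86 m, r₃ = 0.410 m.
V = k[(8.31×10⁻⁶)/(2.05) + (-7.41×10⁻⁶)/(2.86) + (-4.25×10⁻⁶)/(0.410)] = -8.01×10⁴ V.

-8.01×10⁴ V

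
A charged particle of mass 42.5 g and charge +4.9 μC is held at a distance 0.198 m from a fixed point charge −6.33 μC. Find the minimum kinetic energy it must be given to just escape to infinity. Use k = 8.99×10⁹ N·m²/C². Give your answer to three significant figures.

To just escape, total mechanical energy must reach zero at infinity: ½mv²_min + U = 0, so ½mv²_min = −U = |kQq|/r.
|U| = |kQq|/r = (8.99×10⁹ N·m²/C²)(6.33×10⁻⁶)(4.90×10⁻⁶)/(0.198) = 1.41 J.

1.41 J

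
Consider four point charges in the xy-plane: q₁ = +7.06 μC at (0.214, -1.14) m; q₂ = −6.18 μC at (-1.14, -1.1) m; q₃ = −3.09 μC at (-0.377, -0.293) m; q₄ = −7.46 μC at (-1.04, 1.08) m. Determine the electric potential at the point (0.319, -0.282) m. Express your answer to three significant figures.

-3.46×10⁴ V

The total potential is the scalar sum of each charge's contribution, V = Σ kqᵢ/rᵢ.
Distances from the field point to each charge: r₁ = 0.864 m, r₂ = 1.67 m, r₃ = 0.696 m, r₄ = 1.92 m.
V = k[(7.06×10⁻⁶)/(0.864) + (-6.18×10⁻⁶)/(1.67) + (-3.09×10⁻⁶)/(0.696) + (-7.46×10⁻⁶)/(1.92)] = -3.46×10⁴ V.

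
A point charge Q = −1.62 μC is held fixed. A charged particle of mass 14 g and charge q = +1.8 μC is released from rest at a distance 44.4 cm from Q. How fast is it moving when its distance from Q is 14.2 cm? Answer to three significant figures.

Only the electrostatic force acts, so mechanical energy is conserved: ½mv² = U₁ − U₂ = kQq(1/r₁ − 1/r₂).
U₁ − U₂ = (8.99×10⁹ N·m²/C²)(-1.62×10⁻⁶ C)(1.80×10⁻⁶ C)(1/0.444 − 1/0.142) = 0.126 J.
v = √(2·0.126/0.0140) = 4.24 m/s.

4.24 m/s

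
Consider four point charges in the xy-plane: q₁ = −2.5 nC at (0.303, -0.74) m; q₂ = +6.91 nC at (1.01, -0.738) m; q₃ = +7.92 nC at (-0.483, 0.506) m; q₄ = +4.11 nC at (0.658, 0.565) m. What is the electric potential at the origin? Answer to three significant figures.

166 V

Electric potential is a scalar, so the contributions from each charge add algebraically: V = Σ kqᵢ/rᵢ.
Distances from the field point to each charge: r₁ = 0.800 m, r₂ = 1.25 m, r₃ = 0.700 m, r₄ = 0.867 m.
V = k[(-2.50×10⁻⁹)/(0.800) + (6.91×10⁻⁹)/(1.25) + (7.92×10⁻⁹)/(0.700) + (4.11×10⁻⁹)/(0.867)] = 166 V.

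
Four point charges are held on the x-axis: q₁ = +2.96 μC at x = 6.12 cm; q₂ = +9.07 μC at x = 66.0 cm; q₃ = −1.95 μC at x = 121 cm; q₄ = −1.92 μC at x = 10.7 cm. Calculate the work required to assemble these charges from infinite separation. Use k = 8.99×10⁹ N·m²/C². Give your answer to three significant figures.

The assembly work is the sum of pairwise potential energies, U = Σ_{i<j} kqᵢqⱼ/rᵢⱼ.
Pair separations: r₁₂ = 0.599 m, r₁₃ = 1.15 m, r₁₄ = 0.0458 m, r₂₃ = 0.550 m, r₂₄ = 0.553 m, r₃₄ = 1.10 m.
Summing all 6 pair terms gives U = -1.30 J.

-1.30 J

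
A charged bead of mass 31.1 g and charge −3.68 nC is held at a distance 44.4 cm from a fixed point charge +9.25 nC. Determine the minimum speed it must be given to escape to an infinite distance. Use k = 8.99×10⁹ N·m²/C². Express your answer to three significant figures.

To just escape, total mechanical energy must reach zero at infinity: ½mv²_min + U = 0, so ½mv²_min = −U = |kQq|/r.
|U| = |kQq|/r = (8.99×10⁹ N·m²/C²)(9.25×10⁻⁹)(3.68×10⁻⁹)/(0.444) = 6.89×10⁻⁷ J.
v_min = √(2|U|/m) = √(2·6.89×10⁻⁷/0.0311) = 6.66×10⁻³ m/s.

6.66×10⁻³ m/s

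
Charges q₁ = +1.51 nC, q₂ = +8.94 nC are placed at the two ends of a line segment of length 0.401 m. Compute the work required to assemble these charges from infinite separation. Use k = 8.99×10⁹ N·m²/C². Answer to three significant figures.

The assembly work is the sum of pairwise potential energies, U = Σ_{i<j} kqᵢqⱼ/rᵢⱼ.
The separation is r = 0.401 m.
U = (3.03×10⁻⁷) = 3.03×10⁻⁷ J.

3.03×10⁻⁷ J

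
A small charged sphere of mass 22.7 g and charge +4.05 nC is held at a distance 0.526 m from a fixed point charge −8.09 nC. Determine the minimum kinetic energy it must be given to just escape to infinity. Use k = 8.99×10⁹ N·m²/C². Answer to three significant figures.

To just escape, total mechanical energy must reach zero at infinity: ½mv²_min + U = 0, so ½mv²_min = −U = |kQq|/r.
|U| = |kQq|/r = (8.99×10⁹ N·m²/C²)(8.09×10⁻⁹)(4.05×10⁻⁹)/(0.526) = 5.60×10⁻⁷ J.

5.60×10⁻⁷ J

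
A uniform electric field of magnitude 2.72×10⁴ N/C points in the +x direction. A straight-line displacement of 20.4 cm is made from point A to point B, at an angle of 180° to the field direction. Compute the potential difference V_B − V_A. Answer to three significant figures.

Only the component of displacement along E changes the potential: ΔV = −E·d·cosθ.
ΔV = −(2.72×10⁴ V/m)(0.204 m)cos180° = 5550 V.

5550 V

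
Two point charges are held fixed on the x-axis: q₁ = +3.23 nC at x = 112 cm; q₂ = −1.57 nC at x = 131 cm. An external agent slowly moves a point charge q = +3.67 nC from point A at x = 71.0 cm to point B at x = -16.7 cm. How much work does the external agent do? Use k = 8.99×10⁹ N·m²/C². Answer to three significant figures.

-1.26×10⁻⁷ J

For quasistatic motion the external work equals the change in potential energy: W_ext = qΔV = q(V_B − V_A).
At A: distances to the source charges are 0.410 m, 0.600 m; V_A = Σ kqᵢ/rᵢ = 47.3 V.
At B: distances to the source charges are 1.29 m, 1.48 m; V_B = Σ kqᵢ/rᵢ = 13.0 V.
ΔV = V_B − V_A = -34.3 V.
W_ext = qΔV = (3.67×10⁻⁹ C)(-34.3 V) = -1.26×10⁻⁷ J.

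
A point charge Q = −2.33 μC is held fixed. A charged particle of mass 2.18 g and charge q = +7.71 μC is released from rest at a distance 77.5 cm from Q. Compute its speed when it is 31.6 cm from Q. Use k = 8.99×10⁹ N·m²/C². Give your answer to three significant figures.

Only the electrostatic force acts, so mechanical energy is conserved: ½mv² = U₁ − U₂ = kQq(1/r₁ − 1/r₂).
U₁ − U₂ = (8.99×10⁹ N·m²/C²)(-2.33×10⁻⁶ C)(7.71×10⁻⁶ C)(1/0.775 − 1/0.316) = 0.303 J.
v = √(2·0.303/2.18×10⁻³) = 16.7 m/s.

16.7 m/s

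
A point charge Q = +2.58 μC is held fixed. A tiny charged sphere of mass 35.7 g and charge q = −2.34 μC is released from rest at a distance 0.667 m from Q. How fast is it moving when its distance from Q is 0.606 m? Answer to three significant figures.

Only the electrostatic force acts, so mechanical energy is conserved: ½mv² = U₁ − U₂ = kQq(1/r₁ − 1/r₂).
U₁ − U₂ = (8.99×10⁹ N·m²/C²)(2.58×10⁻⁶ C)(-2.34×10⁻⁶ C)(1/0.667 − 1/0.606) = 8.19×10⁻³ J.
v = √(2·8.19×10⁻³/0.0357) = 0.677 m/s.

0.677 m/s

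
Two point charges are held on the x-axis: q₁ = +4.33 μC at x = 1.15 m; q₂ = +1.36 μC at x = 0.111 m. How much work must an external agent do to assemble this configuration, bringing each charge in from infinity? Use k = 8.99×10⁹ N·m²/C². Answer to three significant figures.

The work to assemble the configuration equals its total potential energy, U = Σ kqᵢqⱼ/rᵢⱼ over all pairs.
Pair separations: r₁₂ = 1.04 m.
U = (0.0510) = 0.0510 J.

0.0510 J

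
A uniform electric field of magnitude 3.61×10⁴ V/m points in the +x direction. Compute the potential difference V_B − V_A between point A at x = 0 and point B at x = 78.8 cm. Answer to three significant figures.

In a uniform field, potential decreases in the direction of E: V_B − V_A = −E·Δx.
V_B − V_A = −(3.61×10⁴ V/m)(0.788 m) = -2.84×10⁴ V.

-2.84×10⁴ V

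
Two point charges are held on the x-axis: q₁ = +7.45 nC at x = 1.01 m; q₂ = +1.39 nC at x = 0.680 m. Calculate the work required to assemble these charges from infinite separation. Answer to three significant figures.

2.82×10⁻⁷ J

The assembly work is the sum of pairwise potential energies, U = Σ_{i<j} kqᵢqⱼ/rᵢⱼ.
Pair separations: r₁₂ = 0.330 m.
U = (2.82×10⁻⁷) = 2.82×10⁻⁷ J.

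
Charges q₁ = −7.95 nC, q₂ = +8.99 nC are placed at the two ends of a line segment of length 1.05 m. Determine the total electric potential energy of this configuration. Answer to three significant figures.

The work to assemble the configuration equals its total potential energy, U = Σ kqᵢqⱼ/rᵢⱼ over all pairs.
The separation is r = 1.05 m.
U = (-6.12×10⁻⁷) = -6.12×10⁻⁷ J.

-6.12×10⁻⁷ J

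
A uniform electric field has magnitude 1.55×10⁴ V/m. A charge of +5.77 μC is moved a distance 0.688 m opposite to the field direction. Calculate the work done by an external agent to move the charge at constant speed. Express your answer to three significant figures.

0.0615 J

The potential change for a displacement 0.688 m opposite to the field direction is ΔV = +Ed = 1.07×10⁴ V.
W_ext = qΔV = 0.0615 J.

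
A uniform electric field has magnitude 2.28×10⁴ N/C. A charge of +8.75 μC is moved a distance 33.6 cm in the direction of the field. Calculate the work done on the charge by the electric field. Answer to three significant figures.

0.0670 J

The potential change for a displacement 33.6 cm in the direction of the field is ΔV = −Ed = -7660 V.
W_field = −qΔV = 0.0670 J.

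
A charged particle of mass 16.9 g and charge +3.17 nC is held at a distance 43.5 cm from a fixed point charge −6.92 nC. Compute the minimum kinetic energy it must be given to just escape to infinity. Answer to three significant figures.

4.53×10⁻⁷ J

To just escape, total mechanical energy must reach zero at infinity: ½mv²_min + U = 0, so ½mv²_min = −U = |kQq|/r.
|U| = |kQq|/r = (8.99×10⁹ N·m²/C²)(6.92×10⁻⁹)(3.17×10⁻⁹)/(0.435) = 4.53×10⁻⁷ J.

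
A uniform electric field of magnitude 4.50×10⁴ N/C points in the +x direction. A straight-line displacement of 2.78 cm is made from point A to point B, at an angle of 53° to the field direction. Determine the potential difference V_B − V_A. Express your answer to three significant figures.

-753 V

Only the component of displacement along E changes the potential: ΔV = −E·d·cosθ.
ΔV = −(4.50×10⁴ V/m)(0.0278 m)cos53° = -753 V.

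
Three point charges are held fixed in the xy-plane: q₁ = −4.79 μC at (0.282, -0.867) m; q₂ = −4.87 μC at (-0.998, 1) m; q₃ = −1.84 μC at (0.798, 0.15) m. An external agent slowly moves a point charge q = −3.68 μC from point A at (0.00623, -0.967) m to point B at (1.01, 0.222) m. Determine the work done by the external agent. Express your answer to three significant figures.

For quasistatic motion the external work equals the change in potential energy: W_ext = qΔV = q(V_B − V_A).
At A: distances to the source charges are 0.293 m, 2.21 m, 1.37 m; V_A = Σ kqᵢ/rᵢ = -1.79×10⁵ V.
At B: distances to the source charges are 1.31 m, 2.15 m, 0.224 m; V_B = Σ kqᵢ/rᵢ = -1.27×10⁵ V.
ΔV = V_B − V_A = 5.16×10⁴ V.
W_ext = qΔV = (-3.68×10⁻⁶ C)(5.16×10⁴ V) = -0.190 J.

-0.190 J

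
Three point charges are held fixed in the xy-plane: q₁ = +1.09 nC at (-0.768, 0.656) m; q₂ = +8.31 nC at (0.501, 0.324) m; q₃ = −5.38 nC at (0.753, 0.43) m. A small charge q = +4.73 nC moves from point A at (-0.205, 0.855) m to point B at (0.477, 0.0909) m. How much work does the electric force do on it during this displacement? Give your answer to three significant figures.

-7.59×10⁻⁷ J

The work done by the electric force is W_field = −ΔU = −q(V_B − V_A) = q(V_A − V_B).
At A: distances to the source charges are 0.597 m, 0.883 m, 1.05 m; V_A = Σ kqᵢ/rᵢ = 54.8 V.
At B: distances to the source charges are 1.37 m, 0.234 m, 0.437 m; V_B = Σ kqᵢ/rᵢ = 215 V.
ΔV = V_B − V_A = 161 V.
W_field = −qΔV = −(4.73×10⁻⁹ C)(161 V) = -7.59×10⁻⁷ J.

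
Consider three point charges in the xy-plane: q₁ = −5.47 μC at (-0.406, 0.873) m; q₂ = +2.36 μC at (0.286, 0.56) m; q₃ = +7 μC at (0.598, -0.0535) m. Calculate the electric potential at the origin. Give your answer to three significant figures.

8.75×10⁴ V

The total potential is the scalar sum of each charge's contribution, V = Σ kqᵢ/rᵢ.
Distances from the field point to each charge: r₁ = 0.963 m, r₂ = 0.629 m, r₃ = 0.600 m.
V = k[(-5.47×10⁻⁶)/(0.963) + (2.36×10⁻⁶)/(0.629) + (7.00×10⁻⁶)/(0.600)] = 8.75×10⁴ V.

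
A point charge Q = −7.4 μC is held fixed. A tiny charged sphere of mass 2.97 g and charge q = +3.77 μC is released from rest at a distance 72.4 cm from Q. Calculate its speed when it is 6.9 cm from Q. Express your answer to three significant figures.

Only the electrostatic force acts, so mechanical energy is conserved: ½mv² = U₁ − U₂ = kQq(1/r₁ − 1/r₂).
U₁ − U₂ = (8.99×10⁹ N·m²/C²)(-7.40×10⁻⁶ C)(3.77×10⁻⁶ C)(1/0.724 − 1/0.0690) = 3.29 J.
v = √(2·3.29/2.97×10⁻³) = 47.1 m/s.

47.1 m/s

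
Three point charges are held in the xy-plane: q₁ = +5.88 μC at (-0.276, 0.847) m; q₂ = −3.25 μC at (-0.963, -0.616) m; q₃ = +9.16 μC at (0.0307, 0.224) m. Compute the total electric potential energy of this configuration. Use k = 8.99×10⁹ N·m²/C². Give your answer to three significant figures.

The assembly work is the sum of pairwise potential energies, U = Σ_{i<j} kqᵢqⱼ/rᵢⱼ.
Pair separations: r₁₂ = 1.62 m, r₁₃ = 0.694 m, r₂₃ = 1.30 m.
U = (-0.106) + (0.697) + (-0.206) = 0.385 J.

0.385 J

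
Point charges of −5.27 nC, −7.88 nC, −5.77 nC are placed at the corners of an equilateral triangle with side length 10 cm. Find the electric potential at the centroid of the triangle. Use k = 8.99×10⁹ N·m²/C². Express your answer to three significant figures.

-2950 V

Electric potential is a scalar, so the contributions from each charge add algebraically: V = Σ kqᵢ/rᵢ.
The distance from each vertex to the centroid is a/√3 = 0.0577 m.
V = k[(-5.27×10⁻⁹)/(0.0577) + (-7.88×10⁻⁹)/(0.0577) + (-5.77×10⁻⁹)/(0.0577)] = -2950 V.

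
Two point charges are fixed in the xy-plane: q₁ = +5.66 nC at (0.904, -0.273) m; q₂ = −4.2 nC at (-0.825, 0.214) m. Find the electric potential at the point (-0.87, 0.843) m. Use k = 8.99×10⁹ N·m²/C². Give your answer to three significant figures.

Electric potential is a scalar, so the contributions from each charge add algebraically: V = Σ kqᵢ/rᵢ.
Distances from the field point to each charge: r₁ = 2.10 m, r₂ = 0.631 m.
V = k[(5.66×10⁻⁹)/(2.10) + (-4.20×10⁻⁹)/(0.631)] = -35.6 V.

-35.6 V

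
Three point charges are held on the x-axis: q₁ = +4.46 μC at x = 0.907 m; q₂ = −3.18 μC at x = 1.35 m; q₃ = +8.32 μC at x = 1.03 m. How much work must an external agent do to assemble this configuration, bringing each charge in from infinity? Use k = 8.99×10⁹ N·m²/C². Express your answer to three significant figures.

The assembly work is the sum of pairwise potential energies, U = Σ_{i<j} kqᵢqⱼ/rᵢⱼ.
Pair separations: r₁₂ = 0.443 m, r₁₃ = 0.123 m, r₂₃ = 0.320 m.
U = (-0.288) + (2.71) + (-0.743) = 1.68 J.

1.68 J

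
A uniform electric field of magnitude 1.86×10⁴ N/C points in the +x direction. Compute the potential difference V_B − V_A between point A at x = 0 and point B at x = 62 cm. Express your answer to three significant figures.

In a uniform field, potential decreases in the direction of E: V_B − V_A = −E·Δx.
V_B − V_A = −(1.86×10⁴ V/m)(0.620 m) = -1.15×10⁴ V.

-1.15×10⁴ V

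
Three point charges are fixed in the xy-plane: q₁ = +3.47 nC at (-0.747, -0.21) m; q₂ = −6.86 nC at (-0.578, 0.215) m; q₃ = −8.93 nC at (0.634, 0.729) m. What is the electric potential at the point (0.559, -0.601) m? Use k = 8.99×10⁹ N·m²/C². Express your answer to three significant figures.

-81.4 V

Electric potential is a scalar, so the contributions from each charge add algebraically: V = Σ kqᵢ/rᵢ.
Distances from the field point to each charge: r₁ = 1.36 m, r₂ = 1.40 m, r₃ = 1.33 m.
V = k[(3.47×10⁻⁹)/(1.36) + (-6.86×10⁻⁹)/(1.40) + (-8.93×10⁻⁹)/(1.33)] = -81.4 V.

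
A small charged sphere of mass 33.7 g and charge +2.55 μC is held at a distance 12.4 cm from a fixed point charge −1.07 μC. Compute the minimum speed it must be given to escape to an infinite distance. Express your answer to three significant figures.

To just escape, total mechanical energy must reach zero at infinity: ½mv²_min + U = 0, so ½mv²_min = −U = |kQq|/r.
|U| = |kQq|/r = (8.99×10⁹ N·m²/C²)(1.07×10⁻⁶)(2.55×10⁻⁶)/(0.124) = 0.198 J.
v_min = √(2|U|/m) = √(2·0.198/0.0337) = 3.43 m/s.

3.43 m/s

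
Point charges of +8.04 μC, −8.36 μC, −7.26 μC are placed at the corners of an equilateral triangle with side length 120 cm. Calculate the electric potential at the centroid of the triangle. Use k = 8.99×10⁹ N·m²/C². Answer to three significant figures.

-9.84×10⁴ V

The total potential is the scalar sum of each charge's contribution, V = Σ kqᵢ/rᵢ.
The distance from each vertex to the centroid is a/√3 = 0.693 m.
V = k[(8.04×10⁻⁶)/(0.693) + (-8.36×10⁻⁶)/(0.693) + (-7.26×10⁻⁶)/(0.693)] = -9.84×10⁴ V.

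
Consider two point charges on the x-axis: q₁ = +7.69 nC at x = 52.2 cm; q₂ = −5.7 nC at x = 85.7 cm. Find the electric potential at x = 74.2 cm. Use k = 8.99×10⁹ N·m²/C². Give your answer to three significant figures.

-131 V

The total potential is the scalar sum of each charge's contribution, V = Σ kqᵢ/rᵢ.
Distances from the field point to each charge: r₁ = 0.220 m, r₂ = 0.115 m.
V = k[(7.69×10⁻⁹)/(0.220) + (-5.70×10⁻⁹)/(0.115)] = -131 V.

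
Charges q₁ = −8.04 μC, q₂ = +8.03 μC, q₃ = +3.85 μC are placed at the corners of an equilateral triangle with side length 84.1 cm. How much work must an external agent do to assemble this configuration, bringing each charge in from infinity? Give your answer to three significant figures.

The assembly work is the sum of pairwise potential energies, U = Σ_{i<j} kqᵢqⱼ/rᵢⱼ.
All three pair separations equal the side length, 0.841 m.
U = (-0.690) + (-0.331) + (0.330) = -0.691 J.

-0.691 J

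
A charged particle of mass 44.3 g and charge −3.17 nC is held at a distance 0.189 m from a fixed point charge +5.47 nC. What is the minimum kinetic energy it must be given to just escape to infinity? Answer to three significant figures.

8.25×10⁻⁷ J

To just escape, total mechanical energy must reach zero at infinity: ½mv²_min + U = 0, so ½mv²_min = −U = |kQq|/r.
|U| = |kQq|/r = (8.99×10⁹ N·m²/C²)(5.47×10⁻⁹)(3.17×10⁻⁹)/(0.189) = 8.25×10⁻⁷ J.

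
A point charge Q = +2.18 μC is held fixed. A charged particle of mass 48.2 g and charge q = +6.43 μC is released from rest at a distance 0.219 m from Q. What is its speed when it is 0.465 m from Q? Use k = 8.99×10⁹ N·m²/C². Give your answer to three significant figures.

Only the electrostatic force acts, so mechanical energy is conserved: ½mv² = U₁ − U₂ = kQq(1/r₁ − 1/r₂).
U₁ − U₂ = (8.99×10⁹ N·m²/C²)(2.18×10⁻⁶ C)(6.43×10⁻⁶ C)(1/0.219 − 1/0.465) = 0.304 J.
v = √(2·0.304/0.0482) = 3.55 m/s.

3.55 m/s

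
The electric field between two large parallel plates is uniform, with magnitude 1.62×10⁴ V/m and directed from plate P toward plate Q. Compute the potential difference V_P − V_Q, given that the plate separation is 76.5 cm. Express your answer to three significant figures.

In a uniform field, potential decreases in the direction of E: ΔV = −E·d for a displacement d parallel to E.
Going from Q to P is a displacement of 76.5 cm opposite to the field, so V_P − V_Q = +Ed = 1.24×10⁴ V.

1.24×10⁴ V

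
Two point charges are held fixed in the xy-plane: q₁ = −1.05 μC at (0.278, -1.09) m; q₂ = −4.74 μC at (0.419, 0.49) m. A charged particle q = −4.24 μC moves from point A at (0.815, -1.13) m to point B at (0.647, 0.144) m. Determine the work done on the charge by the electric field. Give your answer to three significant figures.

-0.284 J

The work done by the electric force is W_field = −ΔU = −q(V_B − V_A) = q(V_A − V_B).
At A: distances to the source charges are 0.538 m, 1.67 m; V_A = Σ kqᵢ/rᵢ = -4.31×10⁴ V.
At B: distances to the source charges are 1.29 m, 0.414 m; V_B = Σ kqᵢ/rᵢ = -1.10×10⁵ V.
ΔV = V_B − V_A = -6.71×10⁴ V.
W_field = −qΔV = −(-4.24×10⁻⁶ C)(-6.71×10⁴ V) = -0.284 J.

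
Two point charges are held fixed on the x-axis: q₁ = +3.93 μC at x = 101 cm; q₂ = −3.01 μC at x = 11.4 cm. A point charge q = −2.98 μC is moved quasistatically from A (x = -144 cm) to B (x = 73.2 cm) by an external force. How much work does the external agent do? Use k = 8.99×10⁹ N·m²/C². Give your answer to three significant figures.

-0.257 J

For quasistatic motion the external work equals the change in potential energy: W_ext = qΔV = q(V_B − V_A).
At A: distances to the source charges are 2.45 m, 1.55 m; V_A = Σ kqᵢ/rᵢ = -2990 V.
At B: distances to the source charges are 0.278 m, 0.618 m; V_B = Σ kqᵢ/rᵢ = 8.33×10⁴ V.
ΔV = V_B − V_A = 8.63×10⁴ V.
W_ext = qΔV = (-2.98×10⁻⁶ C)(8.63×10⁴ V) = -0.257 J.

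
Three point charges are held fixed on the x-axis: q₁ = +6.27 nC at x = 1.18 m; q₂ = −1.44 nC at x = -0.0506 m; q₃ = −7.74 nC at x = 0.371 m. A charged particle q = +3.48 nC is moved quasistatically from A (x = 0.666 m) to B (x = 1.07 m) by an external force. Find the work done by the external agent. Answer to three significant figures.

1.90×10⁻⁶ J

For quasistatic motion the external work equals the change in potential energy: W_ext = qΔV = q(V_B − V_A).
At A: distances to the source charges are 0.514 m, 0.717 m, 0.295 m; V_A = Σ kqᵢ/rᵢ = -144 V.
At B: distances to the source charges are 0.110 m, 1.12 m, 0.699 m; V_B = Σ kqᵢ/rᵢ = 401 V.
ΔV = V_B − V_A = 546 V.
W_ext = qΔV = (3.48×10⁻⁹ C)(546 V) = 1.90×10⁻⁶ J.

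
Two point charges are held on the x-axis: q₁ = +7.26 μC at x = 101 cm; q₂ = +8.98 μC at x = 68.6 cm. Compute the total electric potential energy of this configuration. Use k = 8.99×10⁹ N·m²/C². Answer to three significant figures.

1.81 J

The work to assemble the configuration equals its total potential energy, U = Σ kqᵢqⱼ/rᵢⱼ over all pairs.
Pair separations: r₁₂ = 0.324 m.
U = (1.81) = 1.81 J.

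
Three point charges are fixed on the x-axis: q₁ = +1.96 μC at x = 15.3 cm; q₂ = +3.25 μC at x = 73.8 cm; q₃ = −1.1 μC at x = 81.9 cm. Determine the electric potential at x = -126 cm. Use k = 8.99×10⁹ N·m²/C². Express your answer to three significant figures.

Electric potential is a scalar, so the contributions from each charge add algebraically: V = Σ kqᵢ/rᵢ.
Distances from the field point to each charge: r₁ = 1.41 m, r₂ = 2.00 m, r₃ = 2.08 m.
V = k[(1.96×10⁻⁶)/(1.41) + (3.25×10⁻⁶)/(2.00) + (-1.10×10⁻⁶)/(2.08)] = 2.23×10⁴ V.

2.23×10⁴ V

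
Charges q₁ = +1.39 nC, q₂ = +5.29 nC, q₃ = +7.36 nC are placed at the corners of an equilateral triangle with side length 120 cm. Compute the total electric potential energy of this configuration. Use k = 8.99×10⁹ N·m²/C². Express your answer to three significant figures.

The assembly work is the sum of pairwise potential energies, U = Σ_{i<j} kqᵢqⱼ/rᵢⱼ.
All three pair separations equal the side length, 1.20 m.
U = (5.51×10⁻⁸) + (7.66×10⁻⁸) + (2.92×10⁻⁷) = 4.23×10⁻⁷ J.

4.23×10⁻⁷ J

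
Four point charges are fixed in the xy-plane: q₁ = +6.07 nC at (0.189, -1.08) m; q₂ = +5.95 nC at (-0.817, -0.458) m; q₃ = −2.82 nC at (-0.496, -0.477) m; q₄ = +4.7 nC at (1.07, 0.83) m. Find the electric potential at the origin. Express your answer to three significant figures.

101 V

Electric potential is a scalar, so the contributions from each charge add algebraically: V = Σ kqᵢ/rᵢ.
Distances from the field point to each charge: r₁ = 1.10 m, r₂ = 0.937 m, r₃ = 0.688 m, r₄ = 1.35 m.
V = k[(6.07×10⁻⁹)/(1.10) + (5.95×10⁻⁹)/(0.937) + (-2.82×10⁻⁹)/(0.688) + (4.70×10⁻⁹)/(1.35)] = 101 V.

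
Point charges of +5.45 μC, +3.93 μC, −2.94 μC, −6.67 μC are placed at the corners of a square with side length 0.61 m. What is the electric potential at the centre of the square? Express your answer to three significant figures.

-4790 V

Electric potential is a scalar, so the contributions from each charge add algebraically: V = Σ kqᵢ/rᵢ.
The distance from each corner to the centre is a√2/2 = 0.431 m.
V = k[(5.45×10⁻⁶)/(0.431) + (3.93×10⁻⁶)/(0.431) + (-2.94×10⁻⁶)/(0.431) + (-6.67×10⁻⁶)/(0.431)] = -4790 V.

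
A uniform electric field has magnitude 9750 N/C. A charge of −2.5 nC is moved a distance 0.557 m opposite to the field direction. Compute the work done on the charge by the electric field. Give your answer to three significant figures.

The potential change for a displacement 0.557 m opposite to the field direction is ΔV = +Ed = 5430 V.
W_field = −qΔV = 1.36×10⁻⁵ J.

1.36×10⁻⁵ J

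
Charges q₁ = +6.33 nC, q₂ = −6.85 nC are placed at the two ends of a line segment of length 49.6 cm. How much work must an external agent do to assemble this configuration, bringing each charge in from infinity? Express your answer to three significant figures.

The assembly work is the sum of pairwise potential energies, U = Σ_{i<j} kqᵢqⱼ/rᵢⱼ.
The separation is r = 0.496 m.
U = (-7.86×10⁻⁷) = -7.86×10⁻⁷ J.

-7.86×10⁻⁷ J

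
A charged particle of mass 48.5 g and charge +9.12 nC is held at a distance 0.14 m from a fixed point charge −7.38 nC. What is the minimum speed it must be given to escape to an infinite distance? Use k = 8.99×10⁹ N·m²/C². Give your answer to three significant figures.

To just escape, total mechanical energy must reach zero at infinity: ½mv²_min + U = 0, so ½mv²_min = −U = |kQq|/r.
|U| = |kQq|/r = (8.99×10⁹ N·m²/C²)(7.38×10⁻⁹)(9.12×10⁻⁹)/(0.140) = 4.32×10⁻⁶ J.
v_min = √(2|U|/m) = √(2·4.32×10⁻⁶/0.0485) = 0.0134 m/s.

0.0134 m/s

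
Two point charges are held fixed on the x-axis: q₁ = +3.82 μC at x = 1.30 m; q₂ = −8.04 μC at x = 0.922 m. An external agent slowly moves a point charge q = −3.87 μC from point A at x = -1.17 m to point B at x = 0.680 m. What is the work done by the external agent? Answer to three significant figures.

For quasistatic motion the external work equals the change in potential energy: W_ext = qΔV = q(V_B − V_A).
At A: distances to the source charges are 2.47 m, 2.09 m; V_A = Σ kqᵢ/rᵢ = -2.06×10⁴ V.
At B: distances to the source charges are 0.620 m, 0.242 m; V_B = Σ kqᵢ/rᵢ = -2.43×10⁵ V.
ΔV = V_B − V_A = -2.23×10⁵ V.
W_ext = qΔV = (-3.87×10⁻⁶ C)(-2.23×10⁵ V) = 0.862 J.

0.862 J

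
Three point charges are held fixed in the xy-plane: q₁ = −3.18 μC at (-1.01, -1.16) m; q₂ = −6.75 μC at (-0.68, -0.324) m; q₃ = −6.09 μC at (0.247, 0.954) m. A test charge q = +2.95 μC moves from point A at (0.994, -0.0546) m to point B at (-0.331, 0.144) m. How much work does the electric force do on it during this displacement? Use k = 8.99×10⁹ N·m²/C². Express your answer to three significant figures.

0.255 J

The work done by the electric force is W_field = −ΔU = −q(V_B − V_A) = q(V_A − V_B).
At A: distances to the source charges are 2.29 m, 1.70 m, 1.26 m; V_A = Σ kqᵢ/rᵢ = -9.19×10⁴ V.
At B: distances to the source charges are 1.47 m, 0.584 m, 0.995 m; V_B = Σ kqᵢ/rᵢ = -1.78×10⁵ V.
ΔV = V_B − V_A = -8.65×10⁴ V.
W_field = −qΔV = −(2.95×10⁻⁶ C)(-8.65×10⁴ V) = 0.255 J.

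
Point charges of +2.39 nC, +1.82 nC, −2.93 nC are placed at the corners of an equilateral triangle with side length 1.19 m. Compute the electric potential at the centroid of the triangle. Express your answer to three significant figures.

The total potential is the scalar sum of each charge's contribution, V = Σ kqᵢ/rᵢ.
The distance from each vertex to the centroid is a/√3 = 0.687 m.
V = k[(2.39×10⁻⁹)/(0.687) + (1.82×10⁻⁹)/(0.687) + (-2.93×10⁻⁹)/(0.687)] = 16.7 V.

16.7 V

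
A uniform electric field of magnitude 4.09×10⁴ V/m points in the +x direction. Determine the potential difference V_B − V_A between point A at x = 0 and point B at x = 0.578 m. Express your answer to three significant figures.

-2.36×10⁴ V

In a uniform field, potential decreases in the direction of E: V_B − V_A = −E·Δx.
V_B − V_A = −(4.09×10⁴ V/m)(0.578 m) = -2.36×10⁴ V.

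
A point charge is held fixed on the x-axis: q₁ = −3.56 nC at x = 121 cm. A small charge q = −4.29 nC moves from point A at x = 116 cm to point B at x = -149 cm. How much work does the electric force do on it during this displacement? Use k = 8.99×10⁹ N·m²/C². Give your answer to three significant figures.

The work done by the electric force is W_field = −ΔU = −q(V_B − V_A) = q(V_A − V_B).
At A: distance to the source charge is 0.0500 m; V_A = kq₁/r = -640 V.
At B: distance to the source charge is 2.70 m; V_B = kq₁/r = -11.9 V.
ΔV = V_B − V_A = 628 V.
W_field = −qΔV = −(-4.29×10⁻⁹ C)(628 V) = 2.70×10⁻⁶ J.

2.70×10⁻⁶ J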